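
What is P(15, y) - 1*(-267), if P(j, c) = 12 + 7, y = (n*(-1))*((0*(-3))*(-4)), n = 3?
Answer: 286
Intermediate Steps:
y = 0 (y = (3*(-1))*((0*(-3))*(-4)) = -0*(-4) = -3*0 = 0)
P(j, c) = 19
P(15, y) - 1*(-267) = 19 - 1*(-267) = 19 + 267 = 286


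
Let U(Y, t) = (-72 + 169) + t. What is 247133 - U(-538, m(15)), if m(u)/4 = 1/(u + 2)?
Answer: 4199608/17 ≈ 2.4704e+5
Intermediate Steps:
m(u) = 4/(2 + u) (m(u) = 4/(u + 2) = 4/(2 + u))
U(Y, t) = 97 + t
247133 - U(-538, m(15)) = 247133 - (97 + 4/(2 + 15)) = 247133 - (97 + 4/17) = 247133 - 1*1653/17 = 247133 - 1653/17 = 4199608/17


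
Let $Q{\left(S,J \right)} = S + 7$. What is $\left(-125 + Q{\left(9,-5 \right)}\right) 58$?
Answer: $-6322$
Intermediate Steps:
$Q{\left(S,J \right)} = 7 + S$
$\left(-125 + Q{\left(9,-5 \right)}\right) 58 = \left(-125 + \left(7 + 9\right)\right) 58 = \left(-125 + 16\right) 58 = \left(-109\right) 58 = -6322$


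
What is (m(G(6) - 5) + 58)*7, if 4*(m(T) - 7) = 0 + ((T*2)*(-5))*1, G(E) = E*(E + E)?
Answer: -1435/2 ≈ -717.50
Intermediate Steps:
G(E) = 2*E² (G(E) = E*(2*E) = 2*E²)
m(T) = 7 - 5*T/2 (m(T) = 7 + (0 + ((T*2)*(-5))*1)/4 = 7 + (0 + ((2*T)*(-5))*1)/4 = 7 + (0 - 10*T*1)/4 = 7 + (0 - 10*T)/4 = 7 + (-10*T)/4 = 7 - 5*T/2)
(m(G(6) - 5) + 58)*7 = ((7 - 5*(2*6² - 5)/2) + 58)*7 = ((7 - 5*(2*36 - 5)/2) + 58)*7 = ((7 - 5*(72 - 5)/2) + 58)*7 = ((7 - 5/2*67) + 58)*7 = ((7 - 335/2) + 58)*7 = (-321/2 + 58)*7 = -205/2*7 = -1435/2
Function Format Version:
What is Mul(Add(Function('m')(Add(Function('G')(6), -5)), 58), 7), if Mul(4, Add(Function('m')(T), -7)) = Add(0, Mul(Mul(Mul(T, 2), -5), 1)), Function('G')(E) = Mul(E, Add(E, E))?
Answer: Rational(-1435, 2) ≈ -717.50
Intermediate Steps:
Function('G')(E) = Mul(2, Pow(E, 2)) (Function('G')(E) = Mul(E, Mul(2, E)) = Mul(2, Pow(E, 2)))
Function('m')(T) = Add(7, Mul(Rational(-5, 2), T)) (Function('m')(T) = Add(7, Mul(Rational(1, 4), Add(0, Mul(Mul(Mul(T, 2), -5), 1)))) = Add(7, Mul(Rational(1, 4), Add(0, Mul(Mul(Mul(2, T), -5), 1)))) = Add(7, Mul(Rational(1, 4), Add(0, Mul(Mul(-10, T), 1)))) = Add(7, Mul(Rational(1, 4), Add(0, Mul(-10, T)))) = Add(7, Mul(Rational(1, 4), Mul(-10, T))) = Add(7, Mul(Rational(-5, 2), T)))
Mul(Add(Function('m')(Add(Function('G')(6), -5)), 58), 7) = Mul(Add(Add(7, Mul(Rational(-5, 2), Add(Mul(2, Pow(6, 2)), -5))), 58), 7) = Mul(Add(Add(7, Mul(Rational(-5, 2), Add(Mul(2, 36), -5))), 58), 7) = Mul(Add(Add(7, Mul(Rational(-5, 2), Add(72, -5))), 58), 7) = Mul(Add(Add(7, Mul(Rational(-5, 2), 67)), 58), 7) = Mul(Add(Add(7, Rational(-335, 2)), 58), 7) = Mul(Add(Rational(-321, 2), 58), 7) = Mul(Rational(-205, 2), 7) = Rational(-1435, 2)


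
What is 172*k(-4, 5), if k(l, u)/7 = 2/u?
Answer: 2408/5 ≈ 481.60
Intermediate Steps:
k(l, u) = 14/u (k(l, u) = 7*(2/u) = 14/u)
172*k(-4, 5) = 172*(14/5) = 2408/5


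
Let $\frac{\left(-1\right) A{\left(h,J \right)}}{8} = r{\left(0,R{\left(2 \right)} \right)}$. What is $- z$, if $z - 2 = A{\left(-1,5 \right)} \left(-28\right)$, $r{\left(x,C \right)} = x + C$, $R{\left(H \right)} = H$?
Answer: $-450$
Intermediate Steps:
$r{\left(x,C \right)} = C + x$
$A{\left(h,J \right)} = -16$ ($A{\left(h,J \right)} = - 8 \left(2 + 0\right) = \left(-8\right) 2 = -16$)
$z = 450$ ($z = 2 - -448 = 2 + 448 = 450$)
$- z = \left(-1\right) 450 = -450$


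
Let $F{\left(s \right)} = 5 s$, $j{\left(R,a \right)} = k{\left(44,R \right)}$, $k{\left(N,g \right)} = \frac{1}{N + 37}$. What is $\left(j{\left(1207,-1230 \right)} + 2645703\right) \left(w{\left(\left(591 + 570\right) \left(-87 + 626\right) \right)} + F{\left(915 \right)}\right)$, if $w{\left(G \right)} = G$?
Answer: $\frac{45028695869392}{27} \approx 1.6677 \cdot 10^{12}$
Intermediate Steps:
$k{\left(N,g \right)} = \frac{1}{37 + N}$
$j{\left(R,a \right)} = \frac{1}{81}$ ($j{\left(R,a \right)} = \frac{1}{37 + 44} = \frac{1}{81}$)
$\left(j{\left(1207,-1230 \right)} + 2645703\right) \left(w{\left(\left(591 + 570\right) \left(-87 + 626\right) \right)} + F{\left(915 \right)}\right) = \left(\frac{1}{81} + 2645703\right) \left(\left(591 + 570\right) \left(-87 + 626\right) + 5 \cdot 915\right) = \frac{214301944 \left(1161 \cdot 539 + 4575\right)}{81} = \frac{214301944 \left(625779 + 4575\right)}{81} = \frac{214301944}{81} \cdot 630354 = \frac{45028695869392}{27}$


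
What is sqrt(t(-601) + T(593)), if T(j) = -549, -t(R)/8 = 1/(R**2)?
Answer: I*sqrt(198299357)/601 ≈ 23.431*I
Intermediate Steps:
t(R) = -8/R**2
sqrt(t(-601) + T(593)) = sqrt(-8/(-601)**2 - 549) = sqrt(-8*1/361201 - 549) = sqrt(-8/361201 - 549) = sqrt(-198299357/361201) = I*sqrt(198299357)/601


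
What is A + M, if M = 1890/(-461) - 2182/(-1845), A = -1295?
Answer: -1103936923/850545 ≈ -1297.9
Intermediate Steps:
M = -2481148/850545 (M = 1890*(-1/461) - 2182*(-1/1845) = -1890/461 + 2182/1845 = -2481148/850545 ≈ -2.9171)
A + M = -1295 - 2481148/850545 = -1103936923/850545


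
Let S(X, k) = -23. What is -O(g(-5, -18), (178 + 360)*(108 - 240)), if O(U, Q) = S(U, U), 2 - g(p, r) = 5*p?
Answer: 23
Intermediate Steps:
g(p, r) = 2 - 5*p
O(U, Q) = -23
-O(g(-5, -18), (178 + 360)*(108 - 240)) = -1*(-23) = 23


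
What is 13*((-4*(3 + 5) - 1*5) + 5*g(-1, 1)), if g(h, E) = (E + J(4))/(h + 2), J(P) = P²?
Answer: 624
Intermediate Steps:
g(h, E) = (16 + E)/(2 + h) (g(h, E) = (E + 4²)/(h + 2) = (E + 16)/(2 + h) = (16 + E)/(2 + h))
13*((-4*(3 + 5) - 1*5) + 5*g(-1, 1)) = 13*((-4*(3 + 5) - 1*5) + 5*((16 + 1)/(2 - 1))) = 13*((-4*8 - 5) + 5*(17/1)) = 13*((-32 - 5) + 5*(1*17)) = 13*(-37 + 5*17) = 13*(-37 + 85) = 13*48 = 624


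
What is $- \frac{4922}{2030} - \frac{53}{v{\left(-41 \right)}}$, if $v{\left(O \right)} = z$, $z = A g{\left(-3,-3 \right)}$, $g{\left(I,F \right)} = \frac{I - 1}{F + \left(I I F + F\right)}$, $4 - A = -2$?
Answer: $- \frac{611433}{8120} \approx -75.3$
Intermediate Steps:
$A = 6$ ($A = 4 - -2 = 4 + 2 = 6$)
$g{\left(I,F \right)} = \frac{-1 + I}{2 F + F I^{2}}$ ($g{\left(I,F \right)} = \frac{-1 + I}{F + \left(I^{2} F + F\right)} = \frac{-1 + I}{F + \left(F I^{2} + F\right)} = \frac{-1 + I}{F + \left(F + F I^{2}\right)} = \frac{-1 + I}{2 F + F I^{2}}$)
$z = \frac{8}{11}$ ($z = 6 \frac{-1 - 3}{\left(-3\right) \left(2 + \left(-3\right)^{2}\right)} = 6 \left(\left(- \frac{1}{3}\right) \frac{1}{2 + 9} \left(-4\right)\right) = 6 \left(\left(- \frac{1}{3}\right) \frac{1}{11} \left(-4\right)\right) = 6 \cdot \frac{4}{33} = \frac{8}{11} \approx 0.72727$)
$v{\left(O \right)} = \frac{8}{11}$
$- \frac{4922}{2030} - \frac{53}{v{\left(-41 \right)}} = - \frac{4922}{2030} - \frac{53}{\frac{8}{11}} = \left(-4922\right) \frac{1}{2030} - \frac{583}{8} = - \frac{2461}{1015} - \frac{583}{8} = - \frac{611433}{8120}$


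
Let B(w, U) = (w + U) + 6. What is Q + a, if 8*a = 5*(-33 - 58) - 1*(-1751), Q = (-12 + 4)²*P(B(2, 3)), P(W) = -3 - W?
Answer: -734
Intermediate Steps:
B(w, U) = 6 + U + w (B(w, U) = (U + w) + 6 = 6 + U + w)
Q = -896 (Q = (-12 + 4)²*(-3 - (6 + 3 + 2)) = (-8)²*(-3 - 1*11) = 64*(-3 - 11) = 64*(-14) = -896)
a = 162 (a = (5*(-33 - 58) - 1*(-1751))/8 = (5*(-91) + 1751)/8 = (-455 + 1751)/8 = (⅛)*1296 = 162)
Q + a = -896 + 162 = -734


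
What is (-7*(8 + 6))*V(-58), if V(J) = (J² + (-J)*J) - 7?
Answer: 686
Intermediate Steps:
V(J) = -7 (V(J) = (J² - J²) - 7 = 0 - 7 = -7)
(-7*(8 + 6))*V(-58) = -7*(8 + 6)*(-7) = -7*14*(-7) = -98*(-7) = 686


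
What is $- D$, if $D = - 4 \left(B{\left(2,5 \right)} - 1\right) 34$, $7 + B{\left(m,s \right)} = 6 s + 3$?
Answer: $3400$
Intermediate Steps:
$B{\left(m,s \right)} = -4 + 6 s$ ($B{\left(m,s \right)} = -7 + \left(6 s + 3\right) = -7 + \left(3 + 6 s\right) = -4 + 6 s$)
$D = -3400$ ($D = - 4 \left(\left(-4 + 6 \cdot 5\right) - 1\right) 34 = - 4 \left(\left(-4 + 30\right) - 1\right) 34 = - 4 \left(26 - 1\right) 34 = \left(-4\right) 25 \cdot 34 = \left(-100\right) 34 = -3400$)
$- D = \left(-1\right) \left(-3400\right) = 3400$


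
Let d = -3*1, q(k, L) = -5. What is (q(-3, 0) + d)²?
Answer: 64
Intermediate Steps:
d = -3
(q(-3, 0) + d)² = (-5 - 3)² = (-8)² = 64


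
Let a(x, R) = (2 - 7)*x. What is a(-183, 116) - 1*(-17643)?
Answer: 18558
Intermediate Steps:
a(x, R) = -5*x
a(-183, 116) - 1*(-17643) = -5*(-183) - 1*(-17643) = 915 + 17643 = 18558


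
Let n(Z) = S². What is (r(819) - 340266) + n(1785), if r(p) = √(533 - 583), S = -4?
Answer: -340250 + 5*I*√2 ≈ -3.4025e+5 + 7.0711*I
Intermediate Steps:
n(Z) = 16 (n(Z) = (-4)² = 16)
r(p) = 5*I*√2 (r(p) = √(-50) = 5*I*√2)
(r(819) - 340266) + n(1785) = (5*I*√2 - 340266) + 16 = (-340266 + 5*I*√2) + 16 = -340250 + 5*I*√2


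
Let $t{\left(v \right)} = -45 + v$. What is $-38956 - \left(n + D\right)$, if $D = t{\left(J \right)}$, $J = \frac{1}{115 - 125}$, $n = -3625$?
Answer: $- \frac{352859}{10} \approx -35286.0$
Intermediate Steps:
$J = - \frac{1}{10}$ ($J = \frac{1}{-10} = - \frac{1}{10} \approx -0.1$)
$D = - \frac{451}{10}$ ($D = -45 - \frac{1}{10} = - \frac{451}{10} \approx -45.1$)
$-38956 - \left(n + D\right) = -38956 - \left(-3625 - \frac{451}{10}\right) = -38956 - - \frac{36701}{10} = -38956 + \frac{36701}{10} = - \frac{352859}{10}$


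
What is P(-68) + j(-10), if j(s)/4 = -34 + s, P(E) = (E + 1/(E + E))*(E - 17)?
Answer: 44837/8 ≈ 5604.6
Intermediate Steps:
P(E) = (-17 + E)*(E + 1/(2*E)) (P(E) = (E + 1/(2*E))*(-17 + E) = (-17 + E)*(E + 1/(2*E)))
j(s) = -136 + 4*s (j(s) = 4*(-34 + s) = -136 + 4*s)
P(-68) + j(-10) = (1/2 + (-68)**2 - 17*(-68) - 17/2/(-68)) + (-136 + 4*(-10)) = (1/2 + 4624 + 1156 - 17/2*(-1/68)) + (-136 - 40) = (1/2 + 4624 + 1156 + 1/8) - 176 = 46245/8 - 176 = 44837/8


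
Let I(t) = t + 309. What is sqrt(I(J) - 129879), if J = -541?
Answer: I*sqrt(130111) ≈ 360.71*I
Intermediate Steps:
I(t) = 309 + t
sqrt(I(J) - 129879) = sqrt((309 - 541) - 129879) = sqrt(-232 - 129879) = sqrt(-130111) = I*sqrt(130111)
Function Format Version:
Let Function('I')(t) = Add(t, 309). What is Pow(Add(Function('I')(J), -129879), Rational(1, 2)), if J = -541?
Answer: Mul(I, Pow(130111, Rational(1, 2))) ≈ Mul(360.71, I)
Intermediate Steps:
Function('I')(t) = Add(309, t)
Pow(Add(Function('I')(J), -129879), Rational(1, 2)) = Pow(Add(Add(309, -541), -129879), Rational(1, 2)) = Pow(Add(-232, -129879), Rational(1, 2)) = Pow(-130111, Rational(1, 2)) = Mul(I, Pow(130111, Rational(1, 2)))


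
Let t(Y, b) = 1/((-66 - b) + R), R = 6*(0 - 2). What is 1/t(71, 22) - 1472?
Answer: -1572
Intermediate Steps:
R = -12 (R = 6*(-2) = -12)
t(Y, b) = 1/(-78 - b) (t(Y, b) = 1/((-66 - b) - 12) = 1/(-78 - b))
1/t(71, 22) - 1472 = 1/(-1/(78 + 22)) - 1472 = 1/(-1/100) - 1472 = -100 - 1472 = -1572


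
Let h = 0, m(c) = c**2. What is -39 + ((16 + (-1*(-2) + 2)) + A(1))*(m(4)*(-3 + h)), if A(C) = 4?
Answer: -1191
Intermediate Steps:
-39 + ((16 + (-1*(-2) + 2)) + A(1))*(m(4)*(-3 + h)) = -39 + ((16 + (-1*(-2) + 2)) + 4)*(4**2*(-3 + 0)) = -39 + ((16 + (2 + 2)) + 4)*(16*(-3)) = -39 + ((16 + 4) + 4)*(-48) = -39 + (20 + 4)*(-48) = -39 + 24*(-48) = -39 - 1152 = -1191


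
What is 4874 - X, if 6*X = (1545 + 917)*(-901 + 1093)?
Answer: -73910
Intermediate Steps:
X = 78784 (X = ((1545 + 917)*(-901 + 1093))/6 = (2462*192)/6 = (⅙)*472704 = 78784)
4874 - X = 4874 - 1*78784 = 4874 - 78784 = -73910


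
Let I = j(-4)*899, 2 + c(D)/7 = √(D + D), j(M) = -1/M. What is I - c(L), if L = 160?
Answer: 955/4 - 56*√5 ≈ 113.53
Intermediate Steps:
c(D) = -14 + 7*√2*√D (c(D) = -14 + 7*√(D + D) = -14 + 7*√(2*D) = -14 + 7*(√2*√D) = -14 + 7*√2*√D)
I = 899/4 (I = -1/(-4)*899 = -1*(-¼)*899 = (¼)*899 = 899/4 ≈ 224.75)
I - c(L) = 899/4 - (-14 + 7*√2*√160) = 899/4 - (-14 + 7*√2*(4*√10)) = 899/4 - (-14 + 56*√5) = 899/4 + (14 - 56*√5) = 955/4 - 56*√5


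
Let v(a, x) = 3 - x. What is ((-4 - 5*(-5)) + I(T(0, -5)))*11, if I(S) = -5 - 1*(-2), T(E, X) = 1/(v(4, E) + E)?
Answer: 198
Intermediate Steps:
T(E, X) = 1/3 (T(E, X) = 1/((3 - E) + E) = 1/3)
I(S) = -3 (I(S) = -5 + 2 = -3)
((-4 - 5*(-5)) + I(T(0, -5)))*11 = ((-4 - 5*(-5)) - 3)*11 = ((-4 + 25) - 3)*11 = (21 - 3)*11 = 18*11 = 198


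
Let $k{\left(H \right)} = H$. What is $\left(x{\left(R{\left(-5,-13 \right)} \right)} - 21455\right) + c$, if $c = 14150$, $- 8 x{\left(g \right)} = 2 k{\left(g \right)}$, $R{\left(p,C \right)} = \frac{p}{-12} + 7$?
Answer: $- \frac{350729}{48} \approx -7306.9$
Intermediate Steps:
$R{\left(p,C \right)} = 7 - \frac{p}{12}$ ($R{\left(p,C \right)} = - \frac{p}{12} + 7 = 7 - \frac{p}{12}$)
$x{\left(g \right)} = - \frac{g}{4}$ ($x{\left(g \right)} = - \frac{2 g}{8} = - \frac{g}{4}$)
$\left(x{\left(R{\left(-5,-13 \right)} \right)} - 21455\right) + c = \left(- \frac{7 - - \frac{5}{12}}{4} - 21455\right) + 14150 = \left(- \frac{7 + \frac{5}{12}}{4} - 21455\right) + 14150 = \left(\left(- \frac{1}{4}\right) \frac{89}{12} - 21455\right) + 14150 = \left(- \frac{89}{48} - 21455\right) + 14150 = - \frac{1029929}{48} + 14150 = - \frac{350729}{48}$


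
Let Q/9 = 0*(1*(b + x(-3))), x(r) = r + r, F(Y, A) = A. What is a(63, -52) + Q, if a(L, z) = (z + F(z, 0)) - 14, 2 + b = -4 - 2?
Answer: -66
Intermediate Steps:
b = -8 (b = -2 + (-4 - 2) = -2 - 6 = -8)
x(r) = 2*r
a(L, z) = -14 + z (a(L, z) = (z + 0) - 14 = z - 14 = -14 + z)
Q = 0 (Q = 9*(0*(1*(-8 + 2*(-3)))) = 9*(0*(1*(-8 - 6))) = 9*(0*(1*(-14))) = 9*(0*(-14)) = 9*0 = 0)
a(63, -52) + Q = (-14 - 52) + 0 = -66 + 0 = -66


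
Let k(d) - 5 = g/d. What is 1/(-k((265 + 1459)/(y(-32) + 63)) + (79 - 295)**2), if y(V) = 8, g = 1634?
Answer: 862/40155155 ≈ 2.1467e-5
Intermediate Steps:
k(d) = 5 + 1634/d
1/(-k((265 + 1459)/(y(-32) + 63)) + (79 - 295)**2) = 1/(-(5 + 1634/(((265 + 1459)/(8 + 63)))) + (79 - 295)**2) = 1/(-(5 + 1634/((1724/71))) + (-216)**2) = 1/(-(5 + 1634/((1724*(1/71)))) + 46656) = 1/(-(5 + 1634/(1724/71)) + 46656) = 1/(-(5 + 1634*(71/1724)) + 46656) = 1/(-(5 + 58007/862) + 46656) = 1/(-1*62317/862 + 46656) = 1/(-62317/862 + 46656) = 1/(40155155/862) = 862/40155155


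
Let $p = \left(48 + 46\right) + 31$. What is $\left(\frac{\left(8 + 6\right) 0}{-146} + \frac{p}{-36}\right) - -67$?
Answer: $\frac{2287}{36} \approx 63.528$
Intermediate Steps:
$p = 125$ ($p = 94 + 31 = 125$)
$\left(\frac{\left(8 + 6\right) 0}{-146} + \frac{p}{-36}\right) - -67 = \left(\frac{\left(8 + 6\right) 0}{-146} + \frac{125}{-36}\right) - -67 = \left(14 \cdot 0 \left(- \frac{1}{146}\right) + 125 \left(- \frac{1}{36}\right)\right) + 67 = \left(0 \left(- \frac{1}{146}\right) - \frac{125}{36}\right) + 67 = \left(0 - \frac{125}{36}\right) + 67 = - \frac{125}{36} + 67 = \frac{2287}{36}$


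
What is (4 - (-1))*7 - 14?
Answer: 21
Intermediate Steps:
(4 - (-1))*7 - 14 = (4 - 1*(-1))*7 - 14 = (4 + 1)*7 - 14 = 5*7 - 14 = 35 - 14 = 21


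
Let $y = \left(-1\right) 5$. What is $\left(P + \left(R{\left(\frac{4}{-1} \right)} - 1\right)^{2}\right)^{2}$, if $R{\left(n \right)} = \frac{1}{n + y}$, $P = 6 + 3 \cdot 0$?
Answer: $\frac{343396}{6561} \approx 52.339$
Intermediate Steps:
$P = 6$ ($P = 6 + 0 = 6$)
$y = -5$
$R{\left(n \right)} = \frac{1}{-5 + n}$ ($R{\left(n \right)} = \frac{1}{n - 5} = \frac{1}{-5 + n}$)
$\left(P + \left(R{\left(\frac{4}{-1} \right)} - 1\right)^{2}\right)^{2} = \left(6 + \left(\frac{1}{-5 + \frac{4}{-1}} - 1\right)^{2}\right)^{2} = \left(6 + \left(\frac{1}{-5 + 4 \left(-1\right)} - 1\right)^{2}\right)^{2} = \left(6 + \left(\frac{1}{-5 - 4} - 1\right)^{2}\right)^{2} = \left(6 + \left(\frac{1}{-9} - 1\right)^{2}\right)^{2} = \left(6 + \left(- \frac{1}{9} - 1\right)^{2}\right)^{2} = \left(6 + \left(- \frac{10}{9}\right)^{2}\right)^{2} = \left(6 + \frac{100}{81}\right)^{2} = \left(\frac{586}{81}\right)^{2} = \frac{343396}{6561}$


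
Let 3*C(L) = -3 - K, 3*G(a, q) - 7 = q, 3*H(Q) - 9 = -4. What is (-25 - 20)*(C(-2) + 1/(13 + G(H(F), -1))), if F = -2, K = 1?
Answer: 57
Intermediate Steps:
H(Q) = 5/3 (H(Q) = 3 + (1/3)*(-4) = 3 - 4/3 = 5/3)
G(a, q) = 7/3 + q/3
C(L) = -4/3 (C(L) = (-3 - 1*1)/3 = (-3 - 1)/3 = (1/3)*(-4) = -4/3)
(-25 - 20)*(C(-2) + 1/(13 + G(H(F), -1))) = (-25 - 20)*(-4/3 + 1/(13 + (7/3 + (1/3)*(-1)))) = -45*(-4/3 + 1/(13 + (7/3 - 1/3))) = -45*(-4/3 + 1/(13 + 2)) = -45*(-4/3 + 1/15) = -45*(-19/15) = 57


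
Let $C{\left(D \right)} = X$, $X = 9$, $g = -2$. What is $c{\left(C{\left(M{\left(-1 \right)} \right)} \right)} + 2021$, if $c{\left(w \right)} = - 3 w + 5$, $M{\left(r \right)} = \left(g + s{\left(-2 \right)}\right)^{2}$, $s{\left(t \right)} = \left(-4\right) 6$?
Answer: $1999$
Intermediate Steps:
$s{\left(t \right)} = -24$
$M{\left(r \right)} = 676$ ($M{\left(r \right)} = \left(-2 - 24\right)^{2} = \left(-26\right)^{2} = 676$)
$C{\left(D \right)} = 9$
$c{\left(w \right)} = 5 - 3 w$
$c{\left(C{\left(M{\left(-1 \right)} \right)} \right)} + 2021 = \left(5 - 27\right) + 2021 = -22 + 2021 = 1999$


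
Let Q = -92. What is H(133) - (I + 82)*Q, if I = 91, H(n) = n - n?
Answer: 15916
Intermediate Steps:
H(n) = 0
H(133) - (I + 82)*Q = 0 - (91 + 82)*(-92) = 0 - 173*(-92) = 0 - 1*(-15916) = 0 + 15916 = 15916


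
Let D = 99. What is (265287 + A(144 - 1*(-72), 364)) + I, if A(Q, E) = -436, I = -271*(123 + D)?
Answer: 204689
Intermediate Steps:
I = -60162 (I = -271*(123 + 99) = -271*222 = -60162)
(265287 + A(144 - 1*(-72), 364)) + I = (265287 - 436) - 60162 = 264851 - 60162 = 204689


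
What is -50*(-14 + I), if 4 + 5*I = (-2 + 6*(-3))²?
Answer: -3260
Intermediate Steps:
I = 396/5 (I = -⅘ + (-2 + 6*(-3))²/5 = -⅘ + (-2 - 18)²/5 = -⅘ + (⅕)*(-20)² = -⅘ + (⅕)*400 = -⅘ + 80 = 396/5 ≈ 79.200)
-50*(-14 + I) = -50*(-14 + 396/5) = -50*326/5 = -3260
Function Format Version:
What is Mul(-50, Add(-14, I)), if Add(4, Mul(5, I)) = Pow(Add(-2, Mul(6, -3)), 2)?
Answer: -3260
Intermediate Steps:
I = Rational(396, 5) (I = Add(Rational(-4, 5), Mul(Rational(1, 5), Pow(Add(-2, Mul(6, -3)), 2))) = Add(Rational(-4, 5), Mul(Rational(1, 5), Pow(Add(-2, -18), 2))) = Add(Rational(-4, 5), Mul(Rational(1, 5), Pow(-20, 2))) = Add(Rational(-4, 5), Mul(Rational(1, 5), 400)) = Add(Rational(-4, 5), 80) = Rational(396, 5) ≈ 79.200)
Mul(-50, Add(-14, I)) = Mul(-50, Add(-14, Rational(396, 5))) = Mul(-50, Rational(326, 5)) = -3260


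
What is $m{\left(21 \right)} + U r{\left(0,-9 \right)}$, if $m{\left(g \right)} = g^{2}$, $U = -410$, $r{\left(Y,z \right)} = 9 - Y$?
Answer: $-3249$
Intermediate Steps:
$m{\left(21 \right)} + U r{\left(0,-9 \right)} = 21^{2} - 410 \left(9 - 0\right) = 441 - 410 \left(9 + 0\right) = 441 - 3690 = -3249$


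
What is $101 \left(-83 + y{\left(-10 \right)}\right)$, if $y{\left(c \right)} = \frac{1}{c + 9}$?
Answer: $-8484$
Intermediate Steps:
$y{\left(c \right)} = \frac{1}{9 + c}$
$101 \left(-83 + y{\left(-10 \right)}\right) = 101 \left(-83 + \frac{1}{9 - 10}\right) = 101 \left(-83 + \frac{1}{-1}\right) = 101 \left(-83 - 1\right) = 101 \left(-84\right) = -8484$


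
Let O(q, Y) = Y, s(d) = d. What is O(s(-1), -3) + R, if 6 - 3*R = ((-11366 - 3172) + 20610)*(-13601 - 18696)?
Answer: 65369127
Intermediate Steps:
R = 65369130 (R = 2 - ((-11366 - 3172) + 20610)*(-13601 - 18696)/3 = 2 - (-14538 + 20610)*(-32297)/3 = 2 - 2024*(-32297) = 2 - ⅓*(-196107384) = 2 + 65369128 = 65369130)
O(s(-1), -3) + R = -3 + 65369130 = 65369127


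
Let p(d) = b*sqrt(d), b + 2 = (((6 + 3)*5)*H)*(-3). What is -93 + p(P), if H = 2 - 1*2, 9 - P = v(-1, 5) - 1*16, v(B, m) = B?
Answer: -93 - 2*sqrt(26) ≈ -103.20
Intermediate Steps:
P = 26 (P = 9 - (-1 - 1*16) = 9 - (-1 - 16) = 9 - 1*(-17) = 9 + 17 = 26)
H = 0 (H = 2 - 2 = 0)
b = -2 (b = -2 + (((6 + 3)*5)*0)*(-3) = -2 + ((9*5)*0)*(-3) = -2 + (45*0)*(-3) = -2 + 0*(-3) = -2 + 0 = -2)
p(d) = -2*sqrt(d)
-93 + p(P) = -93 - 2*sqrt(26)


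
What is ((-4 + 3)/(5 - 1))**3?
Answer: -1/64 ≈ -0.015625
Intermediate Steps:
((-4 + 3)/(5 - 1))**3 = (-1/4)**3 = -1/64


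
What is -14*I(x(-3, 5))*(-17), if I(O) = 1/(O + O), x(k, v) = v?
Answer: 119/5 ≈ 23.800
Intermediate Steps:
I(O) = 1/(2*O)
-14*I(x(-3, 5))*(-17) = -7/5*(-17) = 119/5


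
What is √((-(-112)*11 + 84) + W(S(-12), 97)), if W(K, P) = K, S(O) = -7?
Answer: √1309 ≈ 36.180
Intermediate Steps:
√((-(-112)*11 + 84) + W(S(-12), 97)) = √((-(-112)*11 + 84) - 7) = √((-14*(-88) + 84) - 7) = √((1232 + 84) - 7) = √(1316 - 7) = √1309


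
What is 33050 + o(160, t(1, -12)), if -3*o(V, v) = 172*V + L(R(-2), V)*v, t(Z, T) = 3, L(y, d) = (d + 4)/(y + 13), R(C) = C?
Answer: 787438/33 ≈ 23862.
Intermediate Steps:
L(y, d) = (4 + d)/(13 + y)
o(V, v) = -172*V/3 - v*(4/11 + V/11)/3 (o(V, v) = -(172*V + ((4 + V)/(13 - 2))*v)/3 = -(172*V + ((4 + V)/11)*v)/3 = -(172*V + (4/11 + V/11)*v)/3 = -(172*V + v*(4/11 + V/11))/3 = -172*V/3 - v*(4/11 + V/11)/3)
33050 + o(160, t(1, -12)) = 33050 + (-172/3*160 - 1/33*3*(4 + 160)) = 33050 + (-27520/3 - 1/33*3*164) = 33050 + (-27520/3 - 164/11) = 33050 - 303212/33 = 787438/33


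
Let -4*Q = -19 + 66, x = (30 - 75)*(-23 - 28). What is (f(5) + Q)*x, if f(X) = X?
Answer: -61965/4 ≈ -15491.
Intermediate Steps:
x = 2295 (x = -45*(-51) = 2295)
Q = -47/4 (Q = -(-19 + 66)/4 = -¼*47 = -47/4 ≈ -11.750)
(f(5) + Q)*x = (5 - 47/4)*2295 = -27/4*2295 = -61965/4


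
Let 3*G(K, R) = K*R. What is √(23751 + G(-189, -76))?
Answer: 3*√3171 ≈ 168.93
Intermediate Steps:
G(K, R) = K*R/3 (G(K, R) = (K*R)/3 = K*R/3)
√(23751 + G(-189, -76)) = √(23751 + (⅓)*(-189)*(-76)) = √(23751 + 4788) = √28539 = 3*√3171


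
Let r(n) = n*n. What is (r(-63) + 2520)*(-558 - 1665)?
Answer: -14425047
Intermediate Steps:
r(n) = n²
(r(-63) + 2520)*(-558 - 1665) = ((-63)² + 2520)*(-558 - 1665) = (3969 + 2520)*(-2223) = 6489*(-2223) = -14425047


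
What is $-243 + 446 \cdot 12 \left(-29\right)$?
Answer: $-155451$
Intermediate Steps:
$-243 + 446 \cdot 12 \left(-29\right) = -243 + 446 \left(-348\right) = -243 - 155208 = -155451$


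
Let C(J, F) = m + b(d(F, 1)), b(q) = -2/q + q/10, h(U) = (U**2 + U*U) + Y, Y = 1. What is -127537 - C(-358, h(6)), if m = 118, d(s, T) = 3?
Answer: -3829639/30 ≈ -1.2765e+5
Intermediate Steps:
h(U) = 1 + 2*U**2 (h(U) = (U**2 + U*U) + 1 = (U**2 + U**2) + 1 = 2*U**2 + 1 = 1 + 2*U**2)
b(q) = -2/q + q/10 (b(q) = -2/q + q*(1/10) = -2/q + q/10)
C(J, F) = 3529/30 (C(J, F) = 118 + (-2/3 + (1/10)*3) = 118 + (-2*1/3 + 3/10) = 118 + (-2/3 + 3/10) = 118 - 11/30 = 3529/30)
-127537 - C(-358, h(6)) = -127537 - 1*3529/30 = -127537 - 3529/30 = -3829639/30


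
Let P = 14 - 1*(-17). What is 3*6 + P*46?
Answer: 1444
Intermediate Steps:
P = 31 (P = 14 + 17 = 31)
3*6 + P*46 = 3*6 + 31*46 = 18 + 1426 = 1444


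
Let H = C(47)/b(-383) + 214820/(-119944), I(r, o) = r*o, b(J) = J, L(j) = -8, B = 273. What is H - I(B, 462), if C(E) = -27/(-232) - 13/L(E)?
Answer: -724266036810/5742319 ≈ -1.2613e+5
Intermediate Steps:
C(E) = 101/58 (C(E) = -27/(-232) - 13/(-8) = -27*(-1/232) - 13*(-⅛) = 27/232 + 13/8 = 101/58)
I(r, o) = o*r
H = -10310616/5742319 (H = (101/58)/(-383) + 214820/(-119944) = (101/58)*(-1/383) + 214820*(-1/119944) = -101/22214 - 53705/29986 = -10310616/5742319 ≈ -1.7955)
H - I(B, 462) = -10310616/5742319 - 462*273 = -10310616/5742319 - 1*126126 = -10310616/5742319 - 126126 = -724266036810/5742319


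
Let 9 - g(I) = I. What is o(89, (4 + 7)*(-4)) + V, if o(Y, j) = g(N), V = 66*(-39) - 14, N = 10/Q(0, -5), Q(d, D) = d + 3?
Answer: -7747/3 ≈ -2582.3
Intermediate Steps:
Q(d, D) = 3 + d
N = 10/3 (N = 10/(3 + 0) = 10/3 ≈ 3.3333)
g(I) = 9 - I
V = -2588 (V = -2574 - 14 = -2588)
o(Y, j) = 17/3 (o(Y, j) = 9 - 1*10/3 = 9 - 10/3 = 17/3)
o(89, (4 + 7)*(-4)) + V = 17/3 - 2588 = -7747/3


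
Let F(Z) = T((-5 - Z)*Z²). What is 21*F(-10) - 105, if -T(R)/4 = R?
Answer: -42105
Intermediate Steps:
T(R) = -4*R
F(Z) = -4*Z²*(-5 - Z) (F(Z) = -4*(-5 - Z)*Z² = -4*Z²*(-5 - Z))
21*F(-10) - 105 = 21*(4*(-10)²*(5 - 10)) - 105 = 21*(4*100*(-5)) - 105 = 21*(-2000) - 105 = -42000 - 105 = -42105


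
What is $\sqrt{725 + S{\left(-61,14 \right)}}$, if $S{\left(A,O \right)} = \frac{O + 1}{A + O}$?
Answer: $\frac{2 \sqrt{400205}}{47} \approx 26.92$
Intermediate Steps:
$S{\left(A,O \right)} = \frac{1 + O}{A + O}$
$\sqrt{725 + S{\left(-61,14 \right)}} = \sqrt{725 + \frac{1 + 14}{-61 + 14}} = \sqrt{725 + \frac{1}{-47} \cdot 15} = \sqrt{725 - \frac{15}{47}} = \sqrt{\frac{34060}{47}} = \frac{2 \sqrt{400205}}{47}$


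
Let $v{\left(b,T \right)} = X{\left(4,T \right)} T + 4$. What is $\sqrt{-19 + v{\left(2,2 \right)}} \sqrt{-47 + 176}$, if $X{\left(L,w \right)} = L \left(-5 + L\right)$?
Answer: $i \sqrt{2967} \approx 54.47 i$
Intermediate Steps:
$v{\left(b,T \right)} = 4 - 4 T$ ($v{\left(b,T \right)} = 4 \left(-5 + 4\right) T + 4 = 4 \left(-1\right) T + 4 = - 4 T + 4 = 4 - 4 T$)
$\sqrt{-19 + v{\left(2,2 \right)}} \sqrt{-47 + 176} = \sqrt{-19 + \left(4 - 8\right)} \sqrt{-47 + 176} = \sqrt{-19 + \left(4 - 8\right)} \sqrt{129} = \sqrt{-19 - 4} \sqrt{129} = \sqrt{-23} \sqrt{129} = i \sqrt{23} \sqrt{129} = i \sqrt{2967}$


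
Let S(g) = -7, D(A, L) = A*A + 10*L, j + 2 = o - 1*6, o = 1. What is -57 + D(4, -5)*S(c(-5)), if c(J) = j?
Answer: 181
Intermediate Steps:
j = -7 (j = -2 + (1 - 1*6) = -2 + (1 - 6) = -2 - 5 = -7)
D(A, L) = A² + 10*L
c(J) = -7
-57 + D(4, -5)*S(c(-5)) = -57 + (4² + 10*(-5))*(-7) = -57 + (16 - 50)*(-7) = -57 - 34*(-7) = -57 + 238 = 181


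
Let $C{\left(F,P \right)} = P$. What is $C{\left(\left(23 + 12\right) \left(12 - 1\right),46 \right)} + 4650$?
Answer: $4696$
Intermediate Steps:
$C{\left(\left(23 + 12\right) \left(12 - 1\right),46 \right)} + 4650 = 46 + 4650 = 4696$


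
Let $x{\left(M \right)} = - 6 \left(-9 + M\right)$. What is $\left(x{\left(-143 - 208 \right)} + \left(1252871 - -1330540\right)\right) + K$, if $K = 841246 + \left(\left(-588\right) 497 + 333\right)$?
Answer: $3134914$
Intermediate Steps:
$K = 549343$ ($K = 841246 + \left(-292236 + 333\right) = 841246 - 291903 = 549343$)
$x{\left(M \right)} = 54 - 6 M$
$\left(x{\left(-143 - 208 \right)} + \left(1252871 - -1330540\right)\right) + K = \left(\left(54 - 6 \left(-143 - 208\right)\right) + \left(1252871 - -1330540\right)\right) + 549343 = \left(\left(54 - -2106\right) + \left(1252871 + 1330540\right)\right) + 549343 = \left(\left(54 + 2106\right) + 2583411\right) + 549343 = \left(2160 + 2583411\right) + 549343 = 2585571 + 549343 = 3134914$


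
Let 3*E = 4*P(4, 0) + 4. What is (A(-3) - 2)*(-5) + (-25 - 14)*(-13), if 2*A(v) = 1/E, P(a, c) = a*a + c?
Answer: 70297/136 ≈ 516.89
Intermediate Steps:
P(a, c) = c + a² (P(a, c) = a² + c = c + a²)
E = 68/3 (E = (4*(0 + 4²) + 4)/3 = (4*(0 + 16) + 4)/3 = (4*16 + 4)/3 = (64 + 4)/3 = (⅓)*68 = 68/3 ≈ 22.667)
A(v) = 3/136 (A(v) = 1/(2*(68/3)) = (½)*(3/68) = 3/136)
(A(-3) - 2)*(-5) + (-25 - 14)*(-13) = (3/136 - 2)*(-5) + (-25 - 14)*(-13) = -269/136*(-5) - 39*(-13) = 1345/136 + 507 = 70297/136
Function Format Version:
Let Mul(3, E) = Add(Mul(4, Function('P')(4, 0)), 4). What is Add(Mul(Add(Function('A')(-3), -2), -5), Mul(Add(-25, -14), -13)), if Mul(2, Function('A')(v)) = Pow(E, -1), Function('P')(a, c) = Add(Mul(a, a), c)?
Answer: Rational(70297, 136) ≈ 516.89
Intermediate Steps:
Function('P')(a, c) = Add(c, Pow(a, 2)) (Function('P')(a, c) = Add(Pow(a, 2), c) = Add(c, Pow(a, 2)))
E = Rational(68, 3) (E = Mul(Rational(1, 3), Add(Mul(4, Add(0, Pow(4, 2))), 4)) = Mul(Rational(1, 3), Add(Mul(4, Add(0, 16)), 4)) = Mul(Rational(1, 3), Add(Mul(4, 16), 4)) = Mul(Rational(1, 3), Add(64, 4)) = Mul(Rational(1, 3), 68) = Rational(68, 3) ≈ 22.667)
Function('A')(v) = Rational(3, 136) (Function('A')(v) = Mul(Rational(1, 2), Pow(Rational(68, 3), -1)) = Mul(Rational(1, 2), Rational(3, 68)) = Rational(3, 136))
Add(Mul(Add(Function('A')(-3), -2), -5), Mul(Add(-25, -14), -13)) = Add(Mul(Add(Rational(3, 136), -2), -5), Mul(Add(-25, -14), -13)) = Add(Mul(Rational(-269, 136), -5), Mul(-39, -13)) = Add(Rational(1345, 136), 507) = Rational(70297, 136)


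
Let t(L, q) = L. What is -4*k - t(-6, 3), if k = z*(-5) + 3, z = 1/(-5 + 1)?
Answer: -11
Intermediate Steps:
z = -¼ (z = 1/(-4) = -¼ ≈ -0.25000)
k = 17/4 (k = -¼*(-5) + 3 = 5/4 + 3 = 17/4 ≈ 4.2500)
-4*k - t(-6, 3) = -4*17/4 - 1*(-6) = -17 + 6 = -11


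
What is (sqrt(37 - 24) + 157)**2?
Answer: (157 + sqrt(13))**2 ≈ 25794.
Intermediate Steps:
(sqrt(37 - 24) + 157)**2 = (sqrt(13) + 157)**2 = (157 + sqrt(13))**2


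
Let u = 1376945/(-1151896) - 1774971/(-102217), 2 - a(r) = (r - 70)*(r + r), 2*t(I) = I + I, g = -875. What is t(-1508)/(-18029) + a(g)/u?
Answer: -3510564980765738488836/34324237752548579 ≈ -1.0228e+5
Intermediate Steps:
t(I) = I (t(I) = (I + I)/2 = (2*I)/2 = I)
a(r) = 2 - 2*r*(-70 + r) (a(r) = 2 - (r - 70)*(r + r) = 2 - (-70 + r)*2*r = 2 - 2*r*(-70 + r))
u = 1903834807951/117743353432 (u = 1376945*(-1/1151896) - 1774971*(-1/102217) = -1376945/1151896 + 1774971/102217 = 1903834807951/117743353432 ≈ 16.169)
t(-1508)/(-18029) + a(g)/u = -1508/(-18029) + (2 - 2*(-875)**2 + 140*(-875))/(1903834807951/117743353432) = -1508*(-1/18029) + (2 - 2*765625 - 122500)*(117743353432/1903834807951) = 1508/18029 + (2 - 1531250 - 122500)*(117743353432/1903834807951) = 1508/18029 - 1653748*117743353432/1903834807951 = 1508/18029 - 194717835251463136/1903834807951 = -3510564980765738488836/34324237752548579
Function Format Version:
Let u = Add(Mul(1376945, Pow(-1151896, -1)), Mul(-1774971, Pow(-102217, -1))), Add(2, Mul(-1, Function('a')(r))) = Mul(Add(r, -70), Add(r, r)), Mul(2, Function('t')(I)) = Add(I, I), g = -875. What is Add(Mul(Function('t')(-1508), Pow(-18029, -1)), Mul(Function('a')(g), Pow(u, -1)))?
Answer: Rational(-3510564980765738488836, 34324237752548579) ≈ -1.0228e+5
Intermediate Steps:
Function('t')(I) = I (Function('t')(I) = Mul(Rational(1, 2), Add(I, I)) = Mul(Rational(1, 2), Mul(2, I)) = I)
Function('a')(r) = Add(2, Mul(-2, r, Add(-70, r))) (Function('a')(r) = Add(2, Mul(-1, Mul(Add(r, -70), Add(r, r)))) = Add(2, Mul(-1, Mul(Add(-70, r), Mul(2, r)))) = Add(2, Mul(-1, Mul(2, r, Add(-70, r)))) = Add(2, Mul(-2, r, Add(-70, r))))
u = Rational(1903834807951, 117743353432) (u = Add(Mul(1376945, Rational(-1, 1151896)), Mul(-1774971, Rational(-1, 102217))) = Add(Rational(-1376945, 1151896), Rational(1774971, 102217)) = Rational(1903834807951, 117743353432) ≈ 16.169)
Add(Mul(Function('t')(-1508), Pow(-18029, -1)), Mul(Function('a')(g), Pow(u, -1))) = Add(Mul(-1508, Pow(-18029, -1)), Mul(Add(2, Mul(-2, Pow(-875, 2)), Mul(140, -875)), Pow(Rational(1903834807951, 117743353432), -1))) = Add(Mul(-1508, Rational(-1, 18029)), Mul(Add(2, Mul(-2, 765625), -122500), Rational(117743353432, 1903834807951))) = Add(Rational(1508, 18029), Mul(Add(2, -1531250, -122500), Rational(117743353432, 1903834807951))) = Add(Rational(1508, 18029), Mul(-1653748, Rational(117743353432, 1903834807951))) = Add(Rational(1508, 18029), Rational(-194717835251463136, 1903834807951)) = Rational(-3510564980765738488836, 34324237752548579)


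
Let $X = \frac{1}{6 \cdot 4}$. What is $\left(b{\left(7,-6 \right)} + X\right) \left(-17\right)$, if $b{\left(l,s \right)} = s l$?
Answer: $\frac{17119}{24} \approx 713.29$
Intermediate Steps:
$X = \frac{1}{24} \approx 0.041667$
$b{\left(l,s \right)} = l s$
$\left(b{\left(7,-6 \right)} + X\right) \left(-17\right) = \left(7 \left(-6\right) + \frac{1}{24}\right) \left(-17\right) = \left(-42 + \frac{1}{24}\right) \left(-17\right) = \left(- \frac{1007}{24}\right) \left(-17\right) = \frac{17119}{24}$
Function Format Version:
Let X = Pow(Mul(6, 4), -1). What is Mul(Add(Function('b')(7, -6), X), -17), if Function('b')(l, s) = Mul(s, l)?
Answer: Rational(17119, 24) ≈ 713.29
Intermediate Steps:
X = Rational(1, 24) (X = Pow(24, -1) = Rational(1, 24) ≈ 0.041667)
Function('b')(l, s) = Mul(l, s)
Mul(Add(Function('b')(7, -6), X), -17) = Mul(Add(Mul(7, -6), Rational(1, 24)), -17) = Mul(Add(-42, Rational(1, 24)), -17) = Mul(Rational(-1007, 24), -17) = Rational(17119, 24)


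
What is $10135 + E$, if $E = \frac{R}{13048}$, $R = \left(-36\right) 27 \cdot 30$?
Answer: $\frac{16526540}{1631} \approx 10133.0$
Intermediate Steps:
$R = -29160$ ($R = \left(-972\right) 30 = -29160$)
$E = - \frac{3645}{1631}$ ($E = - \frac{29160}{13048} = \left(-29160\right) \frac{1}{13048} = - \frac{3645}{1631} \approx -2.2348$)
$10135 + E = 10135 - \frac{3645}{1631} = \frac{16526540}{1631}$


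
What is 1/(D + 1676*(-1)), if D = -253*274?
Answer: -1/70998 ≈ -1.4085e-5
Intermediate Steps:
D = -69322
1/(D + 1676*(-1)) = 1/(-69322 + 1676*(-1)) = 1/(-69322 - 1676) = 1/(-70998) = -1/70998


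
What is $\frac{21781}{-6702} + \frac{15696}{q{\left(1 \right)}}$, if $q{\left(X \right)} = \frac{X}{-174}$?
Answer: $- \frac{18303880789}{6702} \approx -2.7311 \cdot 10^{6}$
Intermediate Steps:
$q{\left(X \right)} = - \frac{X}{174}$ ($q{\left(X \right)} = X \left(- \frac{1}{174}\right) = - \frac{X}{174}$)
$\frac{21781}{-6702} + \frac{15696}{q{\left(1 \right)}} = \frac{21781}{-6702} + \frac{15696}{\left(- \frac{1}{174}\right) 1} = 21781 \left(- \frac{1}{6702}\right) + \frac{15696}{- \frac{1}{174}} = - \frac{21781}{6702} + 15696 \left(-174\right) = - \frac{21781}{6702} - 2731104 = - \frac{18303880789}{6702}$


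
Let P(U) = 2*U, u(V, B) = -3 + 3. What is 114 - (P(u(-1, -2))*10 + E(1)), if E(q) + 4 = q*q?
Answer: 117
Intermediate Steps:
E(q) = -4 + q² (E(q) = -4 + q*q = -4 + q²)
u(V, B) = 0
114 - (P(u(-1, -2))*10 + E(1)) = 114 - ((2*0)*10 + (-4 + 1²)) = 114 - (0*10 + (-4 + 1)) = 114 - (0 - 3) = 114 - 1*(-3) = 114 + 3 = 117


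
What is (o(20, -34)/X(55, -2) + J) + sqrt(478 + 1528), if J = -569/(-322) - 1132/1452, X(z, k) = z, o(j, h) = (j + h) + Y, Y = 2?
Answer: 449593/584430 + sqrt(2006) ≈ 45.558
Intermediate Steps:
o(j, h) = 2 + h + j (o(j, h) = (j + h) + 2 = (h + j) + 2 = 2 + h + j)
J = 115421/116886 (J = -569*(-1/322) - 1132*1/1452 = 569/322 - 283/363 = 115421/116886 ≈ 0.98747)
(o(20, -34)/X(55, -2) + J) + sqrt(478 + 1528) = ((2 - 34 + 20)/55 + 115421/116886) + sqrt(478 + 1528) = (-12*1/55 + 115421/116886) + sqrt(2006) = (-12/55 + 115421/116886) + sqrt(2006) = 449593/584430 + sqrt(2006)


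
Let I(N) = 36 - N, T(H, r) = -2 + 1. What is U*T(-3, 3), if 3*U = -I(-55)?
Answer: 91/3 ≈ 30.333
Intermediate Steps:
T(H, r) = -1
U = -91/3 (U = (-(36 - 1*(-55)))/3 = (-(36 + 55))/3 = (-1*91)/3 = (⅓)*(-91) = -91/3 ≈ -30.333)
U*T(-3, 3) = -91/3*(-1) = 91/3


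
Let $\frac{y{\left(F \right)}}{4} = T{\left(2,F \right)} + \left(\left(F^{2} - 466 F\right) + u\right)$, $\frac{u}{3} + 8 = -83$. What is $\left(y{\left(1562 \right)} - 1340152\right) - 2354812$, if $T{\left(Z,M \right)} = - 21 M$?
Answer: $3020544$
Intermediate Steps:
$u = -273$ ($u = -24 + 3 \left(-83\right) = -24 - 249 = -273$)
$y{\left(F \right)} = -1092 - 1948 F + 4 F^{2}$ ($y{\left(F \right)} = 4 \left(- 21 F - \left(273 - F^{2} + 466 F\right)\right) = 4 \left(-273 + F^{2} - 487 F\right) = -1092 - 1948 F + 4 F^{2}$)
$\left(y{\left(1562 \right)} - 1340152\right) - 2354812 = \left(\left(-1092 - 3042776 + 4 \cdot 1562^{2}\right) - 1340152\right) - 2354812 = \left(\left(-1092 - 3042776 + 4 \cdot 2439844\right) - 1340152\right) - 2354812 = \left(\left(-1092 - 3042776 + 9759376\right) - 1340152\right) - 2354812 = \left(6715508 - 1340152\right) - 2354812 = 5375356 - 2354812 = 3020544$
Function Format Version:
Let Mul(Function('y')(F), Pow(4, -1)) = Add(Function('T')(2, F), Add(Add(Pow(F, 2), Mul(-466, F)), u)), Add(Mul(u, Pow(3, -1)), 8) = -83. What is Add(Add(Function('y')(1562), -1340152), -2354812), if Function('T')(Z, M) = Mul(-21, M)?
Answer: 3020544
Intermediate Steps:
u = -273 (u = Add(-24, Mul(3, -83)) = Add(-24, -249) = -273)
Function('y')(F) = Add(-1092, Mul(-1948, F), Mul(4, Pow(F, 2))) (Function('y')(F) = Mul(4, Add(Mul(-21, F), Add(Add(Pow(F, 2), Mul(-466, F)), -273))) = Mul(4, Add(Mul(-21, F), Add(-273, Pow(F, 2), Mul(-466, F)))) = Mul(4, Add(-273, Pow(F, 2), Mul(-487, F))) = Add(-1092, Mul(-1948, F), Mul(4, Pow(F, 2))))
Add(Add(Function('y')(1562), -1340152), -2354812) = Add(Add(Add(-1092, Mul(-1948, 1562), Mul(4, Pow(1562, 2))), -1340152), -2354812) = Add(Add(Add(-1092, -3042776, Mul(4, 2439844)), -1340152), -2354812) = Add(Add(Add(-1092, -3042776, 9759376), -1340152), -2354812) = Add(Add(6715508, -1340152), -2354812) = Add(5375356, -2354812) = 3020544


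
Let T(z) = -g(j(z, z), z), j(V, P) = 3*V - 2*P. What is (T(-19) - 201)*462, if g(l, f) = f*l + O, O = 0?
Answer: -259644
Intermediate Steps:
j(V, P) = -2*P + 3*V
g(l, f) = f*l (g(l, f) = f*l + 0 = f*l)
T(z) = -z² (T(z) = -z*(-2*z + 3*z) = -z*z = -z²)
(T(-19) - 201)*462 = (-1*(-19)² - 201)*462 = (-1*361 - 201)*462 = (-361 - 201)*462 = -562*462 = -259644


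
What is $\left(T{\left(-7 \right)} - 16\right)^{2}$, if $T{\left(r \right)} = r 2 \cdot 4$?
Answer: $5184$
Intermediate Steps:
$T{\left(r \right)} = 8 r$ ($T{\left(r \right)} = 2 r 4 = 8 r$)
$\left(T{\left(-7 \right)} - 16\right)^{2} = \left(8 \left(-7\right) - 16\right)^{2} = \left(-56 - 16\right)^{2} = \left(-72\right)^{2} = 5184$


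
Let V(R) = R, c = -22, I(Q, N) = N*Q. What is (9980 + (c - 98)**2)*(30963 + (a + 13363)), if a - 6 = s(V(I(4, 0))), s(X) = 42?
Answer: 1081838120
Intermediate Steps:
a = 48 (a = 6 + 42 = 48)
(9980 + (c - 98)**2)*(30963 + (a + 13363)) = (9980 + (-22 - 98)**2)*(30963 + (48 + 13363)) = (9980 + (-120)**2)*(30963 + 13411) = (9980 + 14400)*44374 = 24380*44374 = 1081838120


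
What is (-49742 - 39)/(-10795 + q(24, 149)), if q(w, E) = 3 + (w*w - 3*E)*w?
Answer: 49781/7696 ≈ 6.4684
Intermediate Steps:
q(w, E) = 3 + w*(w² - 3*E) (q(w, E) = 3 + (w² - 3*E)*w = 3 + w*(w² - 3*E))
(-49742 - 39)/(-10795 + q(24, 149)) = (-49742 - 39)/(-10795 + (3 + 24³ - 3*149*24)) = -49781/(-10795 + (3 + 13824 - 10728)) = -49781/(-10795 + 3099) = -49781/(-7696) = -49781*(-1/7696) = 49781/7696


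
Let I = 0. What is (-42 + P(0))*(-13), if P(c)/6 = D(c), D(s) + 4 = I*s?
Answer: 858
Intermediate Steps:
D(s) = -4 (D(s) = -4 + 0*s = -4 + 0 = -4)
P(c) = -24 (P(c) = 6*(-4) = -24)
(-42 + P(0))*(-13) = (-42 - 24)*(-13) = -66*(-13) = 858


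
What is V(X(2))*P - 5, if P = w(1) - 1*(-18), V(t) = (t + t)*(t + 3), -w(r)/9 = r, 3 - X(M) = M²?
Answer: -41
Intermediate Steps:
X(M) = 3 - M²
w(r) = -9*r
V(t) = 2*t*(3 + t) (V(t) = (2*t)*(3 + t) = 2*t*(3 + t))
P = 9 (P = -9*1 - 1*(-18) = -9 + 18 = 9)
V(X(2))*P - 5 = (2*(3 - 1*2²)*(3 + (3 - 1*2²)))*9 - 5 = (2*(3 - 1*4)*(3 + (3 - 1*4)))*9 - 5 = (2*(3 - 4)*(3 + (3 - 4)))*9 - 5 = (2*(-1)*(3 - 1))*9 - 5 = (2*(-1)*2)*9 - 5 = -4*9 - 5 = -36 - 5 = -41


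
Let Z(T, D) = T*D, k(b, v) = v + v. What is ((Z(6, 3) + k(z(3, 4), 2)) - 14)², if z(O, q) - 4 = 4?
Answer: 64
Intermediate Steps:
z(O, q) = 8 (z(O, q) = 4 + 4 = 8)
k(b, v) = 2*v
Z(T, D) = D*T
((Z(6, 3) + k(z(3, 4), 2)) - 14)² = ((3*6 + 2*2) - 14)² = ((18 + 4) - 14)² = (22 - 14)² = 8² = 64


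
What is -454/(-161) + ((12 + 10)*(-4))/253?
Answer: 398/161 ≈ 2.4720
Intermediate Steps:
-454/(-161) + ((12 + 10)*(-4))/253 = -454*(-1/161) + (22*(-4))*(1/253) = 454/161 - 88*1/253 = 454/161 - 8/23 = 398/161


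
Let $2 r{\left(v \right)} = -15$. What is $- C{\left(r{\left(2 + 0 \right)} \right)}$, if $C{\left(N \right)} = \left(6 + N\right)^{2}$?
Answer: $- \frac{9}{4} \approx -2.25$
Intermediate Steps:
$r{\left(v \right)} = - \frac{15}{2}$ ($r{\left(v \right)} = \frac{1}{2} \left(-15\right) = - \frac{15}{2}$)
$- C{\left(r{\left(2 + 0 \right)} \right)} = - \left(6 - \frac{15}{2}\right)^{2} = - \left(- \frac{3}{2}\right)^{2} = \left(-1\right) \frac{9}{4} = - \frac{9}{4}$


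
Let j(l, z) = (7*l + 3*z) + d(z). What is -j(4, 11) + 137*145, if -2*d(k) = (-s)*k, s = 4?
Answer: 19782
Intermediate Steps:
d(k) = 2*k (d(k) = -(-1*4)*k/2 = -(-2)*k = 2*k)
j(l, z) = 5*z + 7*l (j(l, z) = (7*l + 3*z) + 2*z = (3*z + 7*l) + 2*z = 5*z + 7*l)
-j(4, 11) + 137*145 = -(5*11 + 7*4) + 137*145 = -(55 + 28) + 19865 = -1*83 + 19865 = -83 + 19865 = 19782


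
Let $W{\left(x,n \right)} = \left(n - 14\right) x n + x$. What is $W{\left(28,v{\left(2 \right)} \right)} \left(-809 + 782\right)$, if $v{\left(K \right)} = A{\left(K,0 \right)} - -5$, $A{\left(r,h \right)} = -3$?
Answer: $17388$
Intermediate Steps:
$v{\left(K \right)} = 2$ ($v{\left(K \right)} = -3 - -5 = -3 + 5 = 2$)
$W{\left(x,n \right)} = x + n x \left(-14 + n\right)$ ($W{\left(x,n \right)} = \left(-14 + n\right) x n + x = x \left(-14 + n\right) n + x = n x \left(-14 + n\right) + x = x + n x \left(-14 + n\right)$)
$W{\left(28,v{\left(2 \right)} \right)} \left(-809 + 782\right) = 28 \left(1 + 2^{2} - 28\right) \left(-809 + 782\right) = 28 \left(1 + 4 - 28\right) \left(-27\right) = 28 \left(-23\right) \left(-27\right) = \left(-644\right) \left(-27\right) = 17388$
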